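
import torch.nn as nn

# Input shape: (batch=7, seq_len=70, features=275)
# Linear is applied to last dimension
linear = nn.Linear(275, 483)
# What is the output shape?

Input shape: (7, 70, 275)
Output shape: (7, 70, 483)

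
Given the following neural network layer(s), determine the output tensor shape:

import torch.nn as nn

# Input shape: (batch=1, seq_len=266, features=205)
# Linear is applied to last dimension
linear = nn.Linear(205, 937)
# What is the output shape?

Input shape: (1, 266, 205)
Output shape: (1, 266, 937)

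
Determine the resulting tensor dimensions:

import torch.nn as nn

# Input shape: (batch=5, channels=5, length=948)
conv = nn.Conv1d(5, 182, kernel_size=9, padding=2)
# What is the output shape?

Input shape: (5, 5, 948)
Output shape: (5, 182, 944)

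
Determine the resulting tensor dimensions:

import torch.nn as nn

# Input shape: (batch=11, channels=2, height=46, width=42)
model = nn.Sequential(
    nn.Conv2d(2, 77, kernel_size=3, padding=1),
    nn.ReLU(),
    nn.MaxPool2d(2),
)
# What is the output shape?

Input shape: (11, 2, 46, 42)
  -> after Conv2d: (11, 77, 46, 42)
  -> after ReLU: (11, 77, 46, 42)
Output shape: (11, 77, 23, 21)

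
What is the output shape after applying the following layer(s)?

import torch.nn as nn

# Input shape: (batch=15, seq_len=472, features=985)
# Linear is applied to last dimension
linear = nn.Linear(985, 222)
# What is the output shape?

Input shape: (15, 472, 985)
Output shape: (15, 472, 222)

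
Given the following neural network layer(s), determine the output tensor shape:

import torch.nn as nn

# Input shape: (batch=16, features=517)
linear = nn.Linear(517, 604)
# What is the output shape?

Input shape: (16, 517)
Output shape: (16, 604)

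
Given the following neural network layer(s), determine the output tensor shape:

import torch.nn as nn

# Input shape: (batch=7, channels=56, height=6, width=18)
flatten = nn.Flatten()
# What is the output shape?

Input shape: (7, 56, 6, 18)
Output shape: (7, 6048)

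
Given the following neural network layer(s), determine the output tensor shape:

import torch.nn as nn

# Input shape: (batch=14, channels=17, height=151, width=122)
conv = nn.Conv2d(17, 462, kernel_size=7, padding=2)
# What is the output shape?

Input shape: (14, 17, 151, 122)
Output shape: (14, 462, 149, 120)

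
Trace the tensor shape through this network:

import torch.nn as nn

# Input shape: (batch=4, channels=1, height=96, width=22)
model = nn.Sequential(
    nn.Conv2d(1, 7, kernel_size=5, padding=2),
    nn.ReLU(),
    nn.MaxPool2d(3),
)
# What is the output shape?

Input shape: (4, 1, 96, 22)
  -> after Conv2d: (4, 7, 96, 22)
  -> after ReLU: (4, 7, 96, 22)
Output shape: (4, 7, 32, 7)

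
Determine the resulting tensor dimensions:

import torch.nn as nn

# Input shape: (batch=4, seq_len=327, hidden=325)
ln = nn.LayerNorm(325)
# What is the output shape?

Input shape: (4, 327, 325)
Output shape: (4, 327, 325)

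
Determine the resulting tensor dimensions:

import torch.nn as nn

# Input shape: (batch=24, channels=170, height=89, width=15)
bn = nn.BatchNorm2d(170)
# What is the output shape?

Input shape: (24, 170, 89, 15)
Output shape: (24, 170, 89, 15)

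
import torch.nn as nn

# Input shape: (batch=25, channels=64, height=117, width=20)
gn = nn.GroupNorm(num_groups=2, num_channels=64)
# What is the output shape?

Input shape: (25, 64, 117, 20)
Output shape: (25, 64, 117, 20)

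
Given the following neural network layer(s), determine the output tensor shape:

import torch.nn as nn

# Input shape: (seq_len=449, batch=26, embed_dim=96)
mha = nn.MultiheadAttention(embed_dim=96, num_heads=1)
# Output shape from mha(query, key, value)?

Input shape: (449, 26, 96)
Output shape: (449, 26, 96)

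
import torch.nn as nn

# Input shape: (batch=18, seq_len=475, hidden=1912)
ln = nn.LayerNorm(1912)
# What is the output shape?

Input shape: (18, 475, 1912)
Output shape: (18, 475, 1912)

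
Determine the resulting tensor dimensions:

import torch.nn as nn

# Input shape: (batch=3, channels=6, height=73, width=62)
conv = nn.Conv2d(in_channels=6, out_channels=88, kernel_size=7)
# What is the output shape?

Input shape: (3, 6, 73, 62)
Output shape: (3, 88, 67, 56)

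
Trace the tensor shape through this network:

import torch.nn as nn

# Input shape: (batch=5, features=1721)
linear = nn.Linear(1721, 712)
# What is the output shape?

Input shape: (5, 1721)
Output shape: (5, 712)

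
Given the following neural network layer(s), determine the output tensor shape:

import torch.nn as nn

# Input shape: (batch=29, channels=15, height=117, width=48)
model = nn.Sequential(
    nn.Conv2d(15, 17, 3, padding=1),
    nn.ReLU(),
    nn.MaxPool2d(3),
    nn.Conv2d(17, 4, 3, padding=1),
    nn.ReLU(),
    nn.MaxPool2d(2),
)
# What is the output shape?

Input shape: (29, 15, 117, 48)
  -> after first Conv2d: (29, 17, 117, 48)
  -> after first MaxPool2d: (29, 17, 39, 16)
  -> after second Conv2d: (29, 4, 39, 16)
Output shape: (29, 4, 19, 8)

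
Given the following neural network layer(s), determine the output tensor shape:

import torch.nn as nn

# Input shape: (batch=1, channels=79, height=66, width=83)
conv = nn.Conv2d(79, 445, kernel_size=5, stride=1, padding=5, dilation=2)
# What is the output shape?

Input shape: (1, 79, 66, 83)
Output shape: (1, 445, 68, 85)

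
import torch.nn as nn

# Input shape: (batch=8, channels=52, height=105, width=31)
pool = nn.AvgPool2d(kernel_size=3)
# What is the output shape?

Input shape: (8, 52, 105, 31)
Output shape: (8, 52, 35, 10)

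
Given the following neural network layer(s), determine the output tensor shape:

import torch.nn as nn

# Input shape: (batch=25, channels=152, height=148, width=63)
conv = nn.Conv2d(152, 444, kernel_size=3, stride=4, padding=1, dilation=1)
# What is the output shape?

Input shape: (25, 152, 148, 63)
Output shape: (25, 444, 37, 16)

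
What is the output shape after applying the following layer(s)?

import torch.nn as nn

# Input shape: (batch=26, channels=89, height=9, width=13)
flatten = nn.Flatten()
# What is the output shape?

Input shape: (26, 89, 9, 13)
Output shape: (26, 10413)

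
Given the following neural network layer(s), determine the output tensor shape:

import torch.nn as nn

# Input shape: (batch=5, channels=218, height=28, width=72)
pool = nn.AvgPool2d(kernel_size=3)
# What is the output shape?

Input shape: (5, 218, 28, 72)
Output shape: (5, 218, 9, 24)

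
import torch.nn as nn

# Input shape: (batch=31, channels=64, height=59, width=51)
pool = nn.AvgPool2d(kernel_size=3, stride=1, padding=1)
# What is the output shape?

Input shape: (31, 64, 59, 51)
Output shape: (31, 64, 59, 51)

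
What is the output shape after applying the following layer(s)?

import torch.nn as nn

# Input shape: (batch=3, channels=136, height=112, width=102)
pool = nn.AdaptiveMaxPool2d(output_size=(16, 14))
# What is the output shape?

Input shape: (3, 136, 112, 102)
Output shape: (3, 136, 16, 14)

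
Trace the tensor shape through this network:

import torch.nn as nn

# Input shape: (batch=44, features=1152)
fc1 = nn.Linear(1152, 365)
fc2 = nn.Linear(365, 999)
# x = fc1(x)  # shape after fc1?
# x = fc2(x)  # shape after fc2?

Input shape: (44, 1152)
  -> after fc1: (44, 365)
Output shape: (44, 999)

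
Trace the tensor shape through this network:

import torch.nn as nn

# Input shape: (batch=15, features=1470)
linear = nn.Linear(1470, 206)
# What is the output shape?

Input shape: (15, 1470)
Output shape: (15, 206)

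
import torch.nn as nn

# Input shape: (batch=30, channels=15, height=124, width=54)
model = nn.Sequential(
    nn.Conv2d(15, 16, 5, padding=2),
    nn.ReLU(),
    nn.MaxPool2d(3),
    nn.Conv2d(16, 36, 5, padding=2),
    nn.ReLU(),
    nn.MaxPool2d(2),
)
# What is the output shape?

Input shape: (30, 15, 124, 54)
  -> after first Conv2d: (30, 16, 124, 54)
  -> after first MaxPool2d: (30, 16, 41, 18)
  -> after second Conv2d: (30, 36, 41, 18)
Output shape: (30, 36, 20, 9)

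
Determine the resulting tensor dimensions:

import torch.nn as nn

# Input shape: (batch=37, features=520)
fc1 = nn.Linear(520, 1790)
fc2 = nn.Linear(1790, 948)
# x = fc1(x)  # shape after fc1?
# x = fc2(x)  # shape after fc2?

Input shape: (37, 520)
  -> after fc1: (37, 1790)
Output shape: (37, 948)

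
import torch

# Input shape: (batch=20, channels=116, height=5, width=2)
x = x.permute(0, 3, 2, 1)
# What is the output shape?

Input shape: (20, 116, 5, 2)
Output shape: (20, 2, 5, 116)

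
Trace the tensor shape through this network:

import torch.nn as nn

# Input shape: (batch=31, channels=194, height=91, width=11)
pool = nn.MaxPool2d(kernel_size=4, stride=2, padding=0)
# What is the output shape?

Input shape: (31, 194, 91, 11)
Output shape: (31, 194, 44, 4)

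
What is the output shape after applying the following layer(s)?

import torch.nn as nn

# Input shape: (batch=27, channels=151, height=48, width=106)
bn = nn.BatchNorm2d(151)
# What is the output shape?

Input shape: (27, 151, 48, 106)
Output shape: (27, 151, 48, 106)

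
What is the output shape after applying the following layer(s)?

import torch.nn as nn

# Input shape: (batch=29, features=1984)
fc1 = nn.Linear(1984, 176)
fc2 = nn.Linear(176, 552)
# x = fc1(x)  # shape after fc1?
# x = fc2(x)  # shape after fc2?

Input shape: (29, 1984)
  -> after fc1: (29, 176)
Output shape: (29, 552)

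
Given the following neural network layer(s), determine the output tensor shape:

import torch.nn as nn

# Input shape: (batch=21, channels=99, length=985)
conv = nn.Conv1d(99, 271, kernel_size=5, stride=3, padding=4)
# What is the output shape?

Input shape: (21, 99, 985)
Output shape: (21, 271, 330)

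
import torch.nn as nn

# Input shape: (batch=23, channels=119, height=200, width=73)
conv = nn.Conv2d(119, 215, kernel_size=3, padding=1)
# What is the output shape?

Input shape: (23, 119, 200, 73)
Output shape: (23, 215, 200, 73)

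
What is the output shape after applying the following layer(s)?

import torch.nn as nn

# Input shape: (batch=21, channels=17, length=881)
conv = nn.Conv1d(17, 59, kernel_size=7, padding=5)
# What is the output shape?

Input shape: (21, 17, 881)
Output shape: (21, 59, 885)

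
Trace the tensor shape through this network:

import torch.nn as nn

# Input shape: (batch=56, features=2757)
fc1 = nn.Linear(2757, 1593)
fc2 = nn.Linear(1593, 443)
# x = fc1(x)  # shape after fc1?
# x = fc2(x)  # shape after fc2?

Input shape: (56, 2757)
  -> after fc1: (56, 1593)
Output shape: (56, 443)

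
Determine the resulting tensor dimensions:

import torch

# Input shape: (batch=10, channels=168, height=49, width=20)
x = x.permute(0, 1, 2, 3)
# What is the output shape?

Input shape: (10, 168, 49, 20)
Output shape: (10, 168, 49, 20)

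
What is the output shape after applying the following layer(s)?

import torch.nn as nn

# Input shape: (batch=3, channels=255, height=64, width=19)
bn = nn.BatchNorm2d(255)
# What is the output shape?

Input shape: (3, 255, 64, 19)
Output shape: (3, 255, 64, 19)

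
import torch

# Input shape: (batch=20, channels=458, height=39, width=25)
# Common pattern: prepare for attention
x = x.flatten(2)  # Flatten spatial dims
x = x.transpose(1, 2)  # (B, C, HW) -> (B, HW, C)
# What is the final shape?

Input shape: (20, 458, 39, 25)
  -> after flatten(2): (20, 458, 975)
Output shape: (20, 975, 458)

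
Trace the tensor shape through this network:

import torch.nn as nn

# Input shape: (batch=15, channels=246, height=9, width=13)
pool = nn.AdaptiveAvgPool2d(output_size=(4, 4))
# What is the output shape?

Input shape: (15, 246, 9, 13)
Output shape: (15, 246, 4, 4)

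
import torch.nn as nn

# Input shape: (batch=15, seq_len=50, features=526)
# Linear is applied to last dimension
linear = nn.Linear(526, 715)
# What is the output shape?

Input shape: (15, 50, 526)
Output shape: (15, 50, 715)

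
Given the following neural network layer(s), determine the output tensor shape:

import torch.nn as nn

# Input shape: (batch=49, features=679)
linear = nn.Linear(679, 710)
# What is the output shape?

Input shape: (49, 679)
Output shape: (49, 710)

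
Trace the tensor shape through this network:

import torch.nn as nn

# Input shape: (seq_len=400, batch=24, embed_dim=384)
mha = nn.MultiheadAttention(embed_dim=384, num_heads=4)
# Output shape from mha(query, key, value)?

Input shape: (400, 24, 384)
Output shape: (400, 24, 384)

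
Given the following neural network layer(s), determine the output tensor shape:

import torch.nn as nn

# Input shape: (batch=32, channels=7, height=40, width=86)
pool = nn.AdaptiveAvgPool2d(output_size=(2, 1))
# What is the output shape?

Input shape: (32, 7, 40, 86)
Output shape: (32, 7, 2, 1)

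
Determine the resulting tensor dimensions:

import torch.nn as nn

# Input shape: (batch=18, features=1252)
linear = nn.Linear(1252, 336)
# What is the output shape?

Input shape: (18, 1252)
Output shape: (18, 336)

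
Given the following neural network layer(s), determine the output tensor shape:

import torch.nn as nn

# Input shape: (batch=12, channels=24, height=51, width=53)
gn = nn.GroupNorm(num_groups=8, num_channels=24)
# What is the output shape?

Input shape: (12, 24, 51, 53)
Output shape: (12, 24, 51, 53)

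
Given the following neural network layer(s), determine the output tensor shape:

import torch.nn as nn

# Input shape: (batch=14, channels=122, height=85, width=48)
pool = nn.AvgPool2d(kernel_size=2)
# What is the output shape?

Input shape: (14, 122, 85, 48)
Output shape: (14, 122, 42, 24)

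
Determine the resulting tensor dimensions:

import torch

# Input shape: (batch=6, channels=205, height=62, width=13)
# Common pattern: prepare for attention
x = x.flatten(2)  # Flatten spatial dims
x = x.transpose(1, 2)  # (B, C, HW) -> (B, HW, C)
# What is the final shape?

Input shape: (6, 205, 62, 13)
  -> after flatten(2): (6, 205, 806)
Output shape: (6, 806, 205)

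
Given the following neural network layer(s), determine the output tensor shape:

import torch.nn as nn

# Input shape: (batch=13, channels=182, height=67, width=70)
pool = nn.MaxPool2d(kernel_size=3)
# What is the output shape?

Input shape: (13, 182, 67, 70)
Output shape: (13, 182, 22, 23)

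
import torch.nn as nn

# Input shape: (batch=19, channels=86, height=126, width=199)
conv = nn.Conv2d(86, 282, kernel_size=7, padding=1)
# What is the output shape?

Input shape: (19, 86, 126, 199)
Output shape: (19, 282, 122, 195)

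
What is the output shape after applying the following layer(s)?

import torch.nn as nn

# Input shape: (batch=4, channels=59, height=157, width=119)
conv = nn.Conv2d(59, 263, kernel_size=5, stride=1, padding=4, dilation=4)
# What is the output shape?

Input shape: (4, 59, 157, 119)
Output shape: (4, 263, 149, 111)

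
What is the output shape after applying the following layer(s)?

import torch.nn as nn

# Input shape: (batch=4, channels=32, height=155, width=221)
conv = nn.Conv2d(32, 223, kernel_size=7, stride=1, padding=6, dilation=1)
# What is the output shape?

Input shape: (4, 32, 155, 221)
Output shape: (4, 223, 161, 227)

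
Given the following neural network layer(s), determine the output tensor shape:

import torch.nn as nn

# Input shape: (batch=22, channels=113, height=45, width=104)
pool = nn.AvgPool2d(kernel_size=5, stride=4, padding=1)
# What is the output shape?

Input shape: (22, 113, 45, 104)
Output shape: (22, 113, 11, 26)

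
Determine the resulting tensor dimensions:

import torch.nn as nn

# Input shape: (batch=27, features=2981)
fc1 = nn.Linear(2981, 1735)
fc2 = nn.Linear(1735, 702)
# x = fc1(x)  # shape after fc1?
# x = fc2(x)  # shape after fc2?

Input shape: (27, 2981)
  -> after fc1: (27, 1735)
Output shape: (27, 702)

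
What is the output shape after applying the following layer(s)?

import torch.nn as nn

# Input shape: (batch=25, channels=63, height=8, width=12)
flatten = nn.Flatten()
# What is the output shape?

Input shape: (25, 63, 8, 12)
Output shape: (25, 6048)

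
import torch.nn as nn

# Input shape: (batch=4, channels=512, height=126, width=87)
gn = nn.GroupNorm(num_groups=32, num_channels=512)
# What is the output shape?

Input shape: (4, 512, 126, 87)
Output shape: (4, 512, 126, 87)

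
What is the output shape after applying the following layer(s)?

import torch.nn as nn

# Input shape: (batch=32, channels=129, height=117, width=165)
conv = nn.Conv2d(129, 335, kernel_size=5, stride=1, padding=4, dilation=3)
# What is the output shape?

Input shape: (32, 129, 117, 165)
Output shape: (32, 335, 113, 161)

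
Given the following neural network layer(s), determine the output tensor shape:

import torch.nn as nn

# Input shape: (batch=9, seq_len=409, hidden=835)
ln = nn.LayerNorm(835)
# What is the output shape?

Input shape: (9, 409, 835)
Output shape: (9, 409, 835)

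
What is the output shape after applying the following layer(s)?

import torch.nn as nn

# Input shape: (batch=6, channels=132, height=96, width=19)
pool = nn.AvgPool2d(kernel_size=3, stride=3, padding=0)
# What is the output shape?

Input shape: (6, 132, 96, 19)
Output shape: (6, 132, 32, 6)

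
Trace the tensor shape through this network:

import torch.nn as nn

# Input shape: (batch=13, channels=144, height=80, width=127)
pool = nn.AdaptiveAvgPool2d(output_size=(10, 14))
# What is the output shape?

Input shape: (13, 144, 80, 127)
Output shape: (13, 144, 10, 14)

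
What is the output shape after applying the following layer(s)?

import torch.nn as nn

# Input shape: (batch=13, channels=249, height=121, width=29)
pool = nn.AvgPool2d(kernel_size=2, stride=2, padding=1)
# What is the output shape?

Input shape: (13, 249, 121, 29)
Output shape: (13, 249, 61, 15)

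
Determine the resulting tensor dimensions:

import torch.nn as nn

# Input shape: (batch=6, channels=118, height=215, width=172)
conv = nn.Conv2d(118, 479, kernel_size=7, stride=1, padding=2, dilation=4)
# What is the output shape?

Input shape: (6, 118, 215, 172)
Output shape: (6, 479, 195, 152)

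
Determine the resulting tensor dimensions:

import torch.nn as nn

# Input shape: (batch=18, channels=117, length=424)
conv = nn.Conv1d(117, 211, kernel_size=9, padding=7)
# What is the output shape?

Input shape: (18, 117, 424)
Output shape: (18, 211, 430)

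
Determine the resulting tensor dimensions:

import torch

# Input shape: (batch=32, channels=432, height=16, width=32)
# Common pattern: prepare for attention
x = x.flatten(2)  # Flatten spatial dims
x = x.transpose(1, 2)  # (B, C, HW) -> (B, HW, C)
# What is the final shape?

Input shape: (32, 432, 16, 32)
  -> after flatten(2): (32, 432, 512)
Output shape: (32, 512, 432)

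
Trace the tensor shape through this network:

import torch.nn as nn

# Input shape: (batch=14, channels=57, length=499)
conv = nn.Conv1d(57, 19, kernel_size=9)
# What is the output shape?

Input shape: (14, 57, 499)
Output shape: (14, 19, 491)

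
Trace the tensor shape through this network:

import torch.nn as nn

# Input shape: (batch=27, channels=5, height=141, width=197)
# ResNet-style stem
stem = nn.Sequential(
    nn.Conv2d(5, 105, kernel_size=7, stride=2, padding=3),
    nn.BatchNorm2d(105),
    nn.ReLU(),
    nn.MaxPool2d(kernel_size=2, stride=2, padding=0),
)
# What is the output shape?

Input shape: (27, 5, 141, 197)
  -> after Conv2d 7x7 stride=2: (27, 105, 71, 99)
Output shape: (27, 105, 35, 49)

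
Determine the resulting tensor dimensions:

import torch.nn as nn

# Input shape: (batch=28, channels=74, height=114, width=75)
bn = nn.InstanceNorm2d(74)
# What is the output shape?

Input shape: (28, 74, 114, 75)
Output shape: (28, 74, 114, 75)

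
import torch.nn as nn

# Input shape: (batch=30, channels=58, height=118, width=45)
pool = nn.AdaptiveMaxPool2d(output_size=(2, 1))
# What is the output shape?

Input shape: (30, 58, 118, 45)
Output shape: (30, 58, 2, 1)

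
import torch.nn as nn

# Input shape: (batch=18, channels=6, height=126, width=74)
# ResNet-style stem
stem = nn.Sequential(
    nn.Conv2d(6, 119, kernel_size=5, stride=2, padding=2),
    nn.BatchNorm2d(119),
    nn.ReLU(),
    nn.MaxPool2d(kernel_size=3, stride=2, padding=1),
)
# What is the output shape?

Input shape: (18, 6, 126, 74)
  -> after Conv2d 5x5 stride=2: (18, 119, 63, 37)
Output shape: (18, 119, 32, 19)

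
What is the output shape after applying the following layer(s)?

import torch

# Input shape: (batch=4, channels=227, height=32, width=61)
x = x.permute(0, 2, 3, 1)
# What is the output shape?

Input shape: (4, 227, 32, 61)
Output shape: (4, 32, 61, 227)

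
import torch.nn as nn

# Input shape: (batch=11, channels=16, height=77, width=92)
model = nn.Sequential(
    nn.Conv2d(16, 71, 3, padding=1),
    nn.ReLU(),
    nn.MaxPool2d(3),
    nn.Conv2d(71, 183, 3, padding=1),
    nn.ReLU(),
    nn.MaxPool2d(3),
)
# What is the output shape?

Input shape: (11, 16, 77, 92)
  -> after first Conv2d: (11, 71, 77, 92)
  -> after first MaxPool2d: (11, 71, 25, 30)
  -> after second Conv2d: (11, 183, 25, 30)
Output shape: (11, 183, 8, 10)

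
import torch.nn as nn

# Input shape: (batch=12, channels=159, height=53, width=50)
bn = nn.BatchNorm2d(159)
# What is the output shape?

Input shape: (12, 159, 53, 50)
Output shape: (12, 159, 53, 50)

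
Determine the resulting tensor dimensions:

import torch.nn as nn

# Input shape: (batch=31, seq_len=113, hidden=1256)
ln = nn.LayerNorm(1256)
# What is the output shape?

Input shape: (31, 113, 1256)
Output shape: (31, 113, 1256)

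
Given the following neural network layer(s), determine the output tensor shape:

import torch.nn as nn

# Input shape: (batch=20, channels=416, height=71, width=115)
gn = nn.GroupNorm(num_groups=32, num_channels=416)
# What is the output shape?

Input shape: (20, 416, 71, 115)
Output shape: (20, 416, 71, 115)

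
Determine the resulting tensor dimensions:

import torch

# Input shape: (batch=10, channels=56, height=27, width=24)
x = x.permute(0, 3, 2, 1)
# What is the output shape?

Input shape: (10, 56, 27, 24)
Output shape: (10, 24, 27, 56)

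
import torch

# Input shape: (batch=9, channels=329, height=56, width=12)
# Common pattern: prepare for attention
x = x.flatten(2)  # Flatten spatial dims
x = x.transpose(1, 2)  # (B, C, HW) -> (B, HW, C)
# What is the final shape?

Input shape: (9, 329, 56, 12)
  -> after flatten(2): (9, 329, 672)
Output shape: (9, 672, 329)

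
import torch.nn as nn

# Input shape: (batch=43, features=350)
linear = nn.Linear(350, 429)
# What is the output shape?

Input shape: (43, 350)
Output shape: (43, 429)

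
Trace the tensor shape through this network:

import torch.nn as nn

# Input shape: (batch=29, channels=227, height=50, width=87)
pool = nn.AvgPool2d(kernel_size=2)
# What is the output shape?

Input shape: (29, 227, 50, 87)
Output shape: (29, 227, 25, 43)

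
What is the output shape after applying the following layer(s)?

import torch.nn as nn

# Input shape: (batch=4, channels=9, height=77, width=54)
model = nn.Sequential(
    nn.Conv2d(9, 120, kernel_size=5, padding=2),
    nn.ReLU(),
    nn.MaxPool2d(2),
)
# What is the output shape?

Input shape: (4, 9, 77, 54)
  -> after Conv2d: (4, 120, 77, 54)
  -> after ReLU: (4, 120, 77, 54)
Output shape: (4, 120, 38, 27)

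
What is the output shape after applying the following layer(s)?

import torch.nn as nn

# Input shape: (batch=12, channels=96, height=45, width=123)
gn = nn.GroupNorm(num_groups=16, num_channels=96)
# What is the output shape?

Input shape: (12, 96, 45, 123)
Output shape: (12, 96, 45, 123)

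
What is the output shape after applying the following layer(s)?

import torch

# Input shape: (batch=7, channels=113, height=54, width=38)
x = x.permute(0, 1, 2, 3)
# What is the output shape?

Input shape: (7, 113, 54, 38)
Output shape: (7, 113, 54, 38)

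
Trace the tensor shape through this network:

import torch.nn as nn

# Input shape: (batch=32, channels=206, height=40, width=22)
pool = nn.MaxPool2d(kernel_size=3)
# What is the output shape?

Input shape: (32, 206, 40, 22)
Output shape: (32, 206, 13, 7)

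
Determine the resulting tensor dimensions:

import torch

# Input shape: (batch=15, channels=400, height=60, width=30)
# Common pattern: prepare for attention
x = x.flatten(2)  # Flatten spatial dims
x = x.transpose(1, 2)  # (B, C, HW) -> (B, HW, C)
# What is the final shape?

Input shape: (15, 400, 60, 30)
  -> after flatten(2): (15, 400, 1800)
Output shape: (15, 1800, 400)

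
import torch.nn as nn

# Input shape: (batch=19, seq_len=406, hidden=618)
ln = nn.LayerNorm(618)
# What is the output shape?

Input shape: (19, 406, 618)
Output shape: (19, 406, 618)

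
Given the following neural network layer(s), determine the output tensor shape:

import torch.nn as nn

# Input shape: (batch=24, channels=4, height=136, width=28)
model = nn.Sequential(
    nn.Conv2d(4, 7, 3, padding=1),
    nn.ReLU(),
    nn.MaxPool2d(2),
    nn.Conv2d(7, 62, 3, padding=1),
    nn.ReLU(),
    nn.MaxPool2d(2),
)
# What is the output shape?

Input shape: (24, 4, 136, 28)
  -> after first Conv2d: (24, 7, 136, 28)
  -> after first MaxPool2d: (24, 7, 68, 14)
  -> after second Conv2d: (24, 62, 68, 14)
Output shape: (24, 62, 34, 7)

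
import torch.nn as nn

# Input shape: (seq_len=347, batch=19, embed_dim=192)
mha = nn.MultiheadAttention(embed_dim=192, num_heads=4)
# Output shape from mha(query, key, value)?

Input shape: (347, 19, 192)
Output shape: (347, 19, 192)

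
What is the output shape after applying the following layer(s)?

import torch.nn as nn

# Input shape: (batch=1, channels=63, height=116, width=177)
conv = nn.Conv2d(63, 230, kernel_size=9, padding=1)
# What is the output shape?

Input shape: (1, 63, 116, 177)
Output shape: (1, 230, 110, 171)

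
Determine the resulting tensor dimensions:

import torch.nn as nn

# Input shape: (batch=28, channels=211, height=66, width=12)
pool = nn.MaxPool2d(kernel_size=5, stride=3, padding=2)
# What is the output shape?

Input shape: (28, 211, 66, 12)
Output shape: (28, 211, 22, 4)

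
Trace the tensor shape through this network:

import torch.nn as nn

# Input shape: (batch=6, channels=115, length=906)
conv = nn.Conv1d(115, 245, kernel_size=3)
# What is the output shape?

Input shape: (6, 115, 906)
Output shape: (6, 245, 904)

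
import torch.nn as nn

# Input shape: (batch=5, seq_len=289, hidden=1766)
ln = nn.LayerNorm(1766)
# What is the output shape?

Input shape: (5, 289, 1766)
Output shape: (5, 289, 1766)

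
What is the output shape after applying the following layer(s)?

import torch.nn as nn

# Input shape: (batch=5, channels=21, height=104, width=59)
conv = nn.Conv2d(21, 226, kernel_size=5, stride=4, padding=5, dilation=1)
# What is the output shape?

Input shape: (5, 21, 104, 59)
Output shape: (5, 226, 28, 17)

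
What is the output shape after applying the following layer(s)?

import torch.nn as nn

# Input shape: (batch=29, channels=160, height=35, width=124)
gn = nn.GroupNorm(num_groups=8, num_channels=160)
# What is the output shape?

Input shape: (29, 160, 35, 124)
Output shape: (29, 160, 35, 124)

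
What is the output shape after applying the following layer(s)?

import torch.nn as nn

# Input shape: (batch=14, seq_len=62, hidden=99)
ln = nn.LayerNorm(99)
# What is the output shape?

Input shape: (14, 62, 99)
Output shape: (14, 62, 99)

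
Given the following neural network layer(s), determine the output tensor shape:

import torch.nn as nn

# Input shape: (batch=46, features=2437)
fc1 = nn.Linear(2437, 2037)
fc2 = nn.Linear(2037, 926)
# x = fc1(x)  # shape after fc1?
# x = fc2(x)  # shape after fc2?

Input shape: (46, 2437)
  -> after fc1: (46, 2037)
Output shape: (46, 926)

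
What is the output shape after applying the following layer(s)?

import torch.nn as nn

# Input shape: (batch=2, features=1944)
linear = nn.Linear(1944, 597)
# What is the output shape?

Input shape: (2, 1944)
Output shape: (2, 597)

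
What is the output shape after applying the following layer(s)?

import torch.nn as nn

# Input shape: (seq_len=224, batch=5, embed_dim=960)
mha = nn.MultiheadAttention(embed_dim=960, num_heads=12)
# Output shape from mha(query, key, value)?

Input shape: (224, 5, 960)
Output shape: (224, 5, 960)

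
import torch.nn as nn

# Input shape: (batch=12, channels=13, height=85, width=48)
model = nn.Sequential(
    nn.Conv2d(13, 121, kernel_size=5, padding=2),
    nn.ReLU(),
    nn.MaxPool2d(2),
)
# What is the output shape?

Input shape: (12, 13, 85, 48)
  -> after Conv2d: (12, 121, 85, 48)
  -> after ReLU: (12, 121, 85, 48)
Output shape: (12, 121, 42, 24)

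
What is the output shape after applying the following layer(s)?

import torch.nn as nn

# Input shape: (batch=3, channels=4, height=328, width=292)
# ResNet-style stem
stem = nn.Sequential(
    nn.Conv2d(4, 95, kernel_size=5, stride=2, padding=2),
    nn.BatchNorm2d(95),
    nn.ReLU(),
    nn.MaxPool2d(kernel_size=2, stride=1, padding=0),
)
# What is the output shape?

Input shape: (3, 4, 328, 292)
  -> after Conv2d 5x5 stride=2: (3, 95, 164, 146)
Output shape: (3, 95, 163, 145)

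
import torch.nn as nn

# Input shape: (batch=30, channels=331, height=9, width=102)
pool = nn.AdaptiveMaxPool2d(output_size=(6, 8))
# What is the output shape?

Input shape: (30, 331, 9, 102)
Output shape: (30, 331, 6, 8)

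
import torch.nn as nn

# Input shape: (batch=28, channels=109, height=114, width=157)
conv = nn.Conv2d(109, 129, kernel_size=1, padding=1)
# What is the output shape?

Input shape: (28, 109, 114, 157)
Output shape: (28, 129, 116, 159)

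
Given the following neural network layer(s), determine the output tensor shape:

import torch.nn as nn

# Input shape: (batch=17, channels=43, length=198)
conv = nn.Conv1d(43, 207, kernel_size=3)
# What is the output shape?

Input shape: (17, 43, 198)
Output shape: (17, 207, 196)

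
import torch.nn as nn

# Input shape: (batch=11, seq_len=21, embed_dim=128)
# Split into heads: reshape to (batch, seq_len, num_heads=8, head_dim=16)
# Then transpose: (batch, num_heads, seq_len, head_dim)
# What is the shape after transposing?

Input shape: (11, 21, 128)
  -> after reshape: (11, 21, 8, 16)
Output shape: (11, 8, 21, 16)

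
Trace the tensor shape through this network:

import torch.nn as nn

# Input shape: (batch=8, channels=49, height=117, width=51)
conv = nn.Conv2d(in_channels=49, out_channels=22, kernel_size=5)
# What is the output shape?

Input shape: (8, 49, 117, 51)
Output shape: (8, 22, 113, 47)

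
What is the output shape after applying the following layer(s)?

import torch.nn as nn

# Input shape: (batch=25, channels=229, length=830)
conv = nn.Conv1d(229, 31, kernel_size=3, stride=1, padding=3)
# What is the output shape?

Input shape: (25, 229, 830)
Output shape: (25, 31, 834)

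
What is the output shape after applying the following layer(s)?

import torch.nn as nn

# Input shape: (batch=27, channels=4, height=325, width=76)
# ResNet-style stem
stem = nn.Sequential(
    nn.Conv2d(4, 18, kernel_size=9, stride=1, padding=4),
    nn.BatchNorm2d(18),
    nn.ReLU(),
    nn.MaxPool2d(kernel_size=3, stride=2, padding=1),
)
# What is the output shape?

Input shape: (27, 4, 325, 76)
  -> after Conv2d 9x9 stride=1: (27, 18, 325, 76)
Output shape: (27, 18, 163, 38)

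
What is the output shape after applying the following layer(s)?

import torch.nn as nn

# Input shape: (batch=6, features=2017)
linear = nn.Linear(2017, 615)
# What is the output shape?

Input shape: (6, 2017)
Output shape: (6, 615)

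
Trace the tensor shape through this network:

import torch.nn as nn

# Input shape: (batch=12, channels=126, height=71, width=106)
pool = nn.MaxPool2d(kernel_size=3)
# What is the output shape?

Input shape: (12, 126, 71, 106)
Output shape: (12, 126, 23, 35)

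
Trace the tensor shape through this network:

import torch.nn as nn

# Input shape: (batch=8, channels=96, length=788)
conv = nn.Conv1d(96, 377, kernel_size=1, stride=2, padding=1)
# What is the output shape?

Input shape: (8, 96, 788)
Output shape: (8, 377, 395)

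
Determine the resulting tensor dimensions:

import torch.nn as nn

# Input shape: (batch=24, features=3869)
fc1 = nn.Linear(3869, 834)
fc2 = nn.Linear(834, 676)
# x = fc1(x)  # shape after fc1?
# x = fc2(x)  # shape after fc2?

Input shape: (24, 3869)
  -> after fc1: (24, 834)
Output shape: (24, 676)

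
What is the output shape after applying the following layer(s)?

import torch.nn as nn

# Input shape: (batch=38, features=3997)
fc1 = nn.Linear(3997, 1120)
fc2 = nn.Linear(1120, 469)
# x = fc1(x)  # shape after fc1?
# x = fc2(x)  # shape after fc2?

Input shape: (38, 3997)
  -> after fc1: (38, 1120)
Output shape: (38, 469)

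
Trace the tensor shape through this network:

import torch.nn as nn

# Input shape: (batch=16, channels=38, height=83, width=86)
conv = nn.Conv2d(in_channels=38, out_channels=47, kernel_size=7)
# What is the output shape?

Input shape: (16, 38, 83, 86)
Output shape: (16, 47, 77, 80)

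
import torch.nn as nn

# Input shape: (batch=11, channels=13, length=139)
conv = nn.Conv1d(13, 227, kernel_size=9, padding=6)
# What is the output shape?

Input shape: (11, 13, 139)
Output shape: (11, 227, 143)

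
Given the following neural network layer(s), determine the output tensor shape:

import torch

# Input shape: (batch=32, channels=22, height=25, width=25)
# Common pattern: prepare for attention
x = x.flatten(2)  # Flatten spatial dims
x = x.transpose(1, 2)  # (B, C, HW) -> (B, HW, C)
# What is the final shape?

Input shape: (32, 22, 25, 25)
  -> after flatten(2): (32, 22, 625)
Output shape: (32, 625, 22)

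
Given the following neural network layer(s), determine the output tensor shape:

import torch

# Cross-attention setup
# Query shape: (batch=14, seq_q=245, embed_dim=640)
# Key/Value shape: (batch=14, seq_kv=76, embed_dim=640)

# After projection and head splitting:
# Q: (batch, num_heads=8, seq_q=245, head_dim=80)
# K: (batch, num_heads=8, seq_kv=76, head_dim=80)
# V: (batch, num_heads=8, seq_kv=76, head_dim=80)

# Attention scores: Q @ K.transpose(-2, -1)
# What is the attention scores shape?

Input shape: (14, 245, 640)
Output shape: (14, 8, 245, 76)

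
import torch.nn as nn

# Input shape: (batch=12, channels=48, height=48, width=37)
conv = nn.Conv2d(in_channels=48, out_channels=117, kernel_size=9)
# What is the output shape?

Input shape: (12, 48, 48, 37)
Output shape: (12, 117, 40, 29)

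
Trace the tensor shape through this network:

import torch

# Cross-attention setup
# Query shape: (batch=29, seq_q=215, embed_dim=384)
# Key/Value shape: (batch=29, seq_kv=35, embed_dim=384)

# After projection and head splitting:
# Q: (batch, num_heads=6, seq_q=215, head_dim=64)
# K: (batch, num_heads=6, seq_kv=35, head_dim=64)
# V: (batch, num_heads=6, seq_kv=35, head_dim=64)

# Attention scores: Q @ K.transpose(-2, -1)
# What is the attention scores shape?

Input shape: (29, 215, 384)
Output shape: (29, 6, 215, 35)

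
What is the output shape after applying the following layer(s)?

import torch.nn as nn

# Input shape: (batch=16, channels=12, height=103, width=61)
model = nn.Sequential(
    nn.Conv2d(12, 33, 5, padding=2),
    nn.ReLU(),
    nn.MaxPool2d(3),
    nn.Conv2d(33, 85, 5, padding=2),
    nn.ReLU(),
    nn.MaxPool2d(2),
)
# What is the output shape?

Input shape: (16, 12, 103, 61)
  -> after first Conv2d: (16, 33, 103, 61)
  -> after first MaxPool2d: (16, 33, 34, 20)
  -> after second Conv2d: (16, 85, 34, 20)
Output shape: (16, 85, 17, 10)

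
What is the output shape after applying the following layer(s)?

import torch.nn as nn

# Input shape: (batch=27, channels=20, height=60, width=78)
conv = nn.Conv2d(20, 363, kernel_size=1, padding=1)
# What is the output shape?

Input shape: (27, 20, 60, 78)
Output shape: (27, 363, 62, 80)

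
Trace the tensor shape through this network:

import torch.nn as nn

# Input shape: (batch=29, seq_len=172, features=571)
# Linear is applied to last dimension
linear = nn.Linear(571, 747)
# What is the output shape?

Input shape: (29, 172, 571)
Output shape: (29, 172, 747)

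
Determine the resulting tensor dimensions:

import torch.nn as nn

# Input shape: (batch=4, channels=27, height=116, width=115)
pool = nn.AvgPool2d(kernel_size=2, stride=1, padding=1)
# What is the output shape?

Input shape: (4, 27, 116, 115)
Output shape: (4, 27, 117, 116)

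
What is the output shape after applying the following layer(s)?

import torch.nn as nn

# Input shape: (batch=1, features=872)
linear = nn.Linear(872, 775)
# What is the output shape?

Input shape: (1, 872)
Output shape: (1, 775)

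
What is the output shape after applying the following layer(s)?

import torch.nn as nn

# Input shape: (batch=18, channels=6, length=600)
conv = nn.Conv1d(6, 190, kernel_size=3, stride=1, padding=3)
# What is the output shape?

Input shape: (18, 6, 600)
Output shape: (18, 190, 604)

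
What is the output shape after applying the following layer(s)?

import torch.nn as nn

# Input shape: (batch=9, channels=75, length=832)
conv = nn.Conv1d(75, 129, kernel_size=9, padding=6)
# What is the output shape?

Input shape: (9, 75, 832)
Output shape: (9, 129, 836)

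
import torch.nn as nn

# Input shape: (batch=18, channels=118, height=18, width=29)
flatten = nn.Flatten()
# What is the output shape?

Input shape: (18, 118, 18, 29)
Output shape: (18, 61596)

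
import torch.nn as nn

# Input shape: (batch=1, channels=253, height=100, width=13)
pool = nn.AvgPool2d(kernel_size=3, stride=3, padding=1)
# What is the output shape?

Input shape: (1, 253, 100, 13)
Output shape: (1, 253, 34, 5)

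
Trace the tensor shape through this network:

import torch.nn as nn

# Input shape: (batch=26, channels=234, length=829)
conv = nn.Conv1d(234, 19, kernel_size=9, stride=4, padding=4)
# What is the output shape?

Input shape: (26, 234, 829)
Output shape: (26, 19, 208)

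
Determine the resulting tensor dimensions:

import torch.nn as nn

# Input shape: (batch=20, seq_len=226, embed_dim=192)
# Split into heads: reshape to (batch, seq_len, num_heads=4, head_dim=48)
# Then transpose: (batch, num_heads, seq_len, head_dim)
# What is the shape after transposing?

Input shape: (20, 226, 192)
  -> after reshape: (20, 226, 4, 48)
Output shape: (20, 4, 226, 48)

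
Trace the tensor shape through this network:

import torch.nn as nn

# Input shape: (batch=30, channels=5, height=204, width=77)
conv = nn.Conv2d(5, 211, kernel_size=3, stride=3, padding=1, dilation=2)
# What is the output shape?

Input shape: (30, 5, 204, 77)
Output shape: (30, 211, 68, 25)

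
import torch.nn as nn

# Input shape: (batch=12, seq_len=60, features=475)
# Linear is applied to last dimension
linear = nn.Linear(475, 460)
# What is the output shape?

Input shape: (12, 60, 475)
Output shape: (12, 60, 460)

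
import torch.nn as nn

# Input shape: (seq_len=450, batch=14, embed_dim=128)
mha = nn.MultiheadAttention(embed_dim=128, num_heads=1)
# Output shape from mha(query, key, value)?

Input shape: (450, 14, 128)
Output shape: (450, 14, 128)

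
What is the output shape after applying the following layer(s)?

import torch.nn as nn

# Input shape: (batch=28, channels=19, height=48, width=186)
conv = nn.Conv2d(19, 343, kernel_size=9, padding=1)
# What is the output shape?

Input shape: (28, 19, 48, 186)
Output shape: (28, 343, 42, 180)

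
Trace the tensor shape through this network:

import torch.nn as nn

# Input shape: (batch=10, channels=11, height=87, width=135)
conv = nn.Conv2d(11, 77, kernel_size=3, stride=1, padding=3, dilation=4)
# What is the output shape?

Input shape: (10, 11, 87, 135)
Output shape: (10, 77, 85, 133)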